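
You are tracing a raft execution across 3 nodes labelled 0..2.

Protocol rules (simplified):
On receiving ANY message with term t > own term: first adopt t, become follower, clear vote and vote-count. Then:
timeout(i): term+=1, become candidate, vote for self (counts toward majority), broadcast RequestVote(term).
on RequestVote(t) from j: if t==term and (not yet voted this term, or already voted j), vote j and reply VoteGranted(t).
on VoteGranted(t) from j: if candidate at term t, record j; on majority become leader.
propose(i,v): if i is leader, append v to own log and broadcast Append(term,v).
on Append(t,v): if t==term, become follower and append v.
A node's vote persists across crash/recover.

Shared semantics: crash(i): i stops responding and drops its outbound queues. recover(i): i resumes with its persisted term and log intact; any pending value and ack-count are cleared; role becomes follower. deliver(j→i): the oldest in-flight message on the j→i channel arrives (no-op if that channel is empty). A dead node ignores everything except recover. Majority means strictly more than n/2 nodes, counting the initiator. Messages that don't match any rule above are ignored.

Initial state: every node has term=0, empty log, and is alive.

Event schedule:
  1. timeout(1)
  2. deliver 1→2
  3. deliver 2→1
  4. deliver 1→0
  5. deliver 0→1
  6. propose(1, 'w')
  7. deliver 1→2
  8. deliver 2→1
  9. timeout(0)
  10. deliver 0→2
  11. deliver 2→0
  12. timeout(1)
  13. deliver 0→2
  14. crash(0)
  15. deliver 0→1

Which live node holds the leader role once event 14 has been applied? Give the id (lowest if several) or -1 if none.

-1

e1 timeout(1): 1[cand,t=1,-]
e2 deliver 1→2: 2[foll,t=1,-]
e3 deliver 2→1: 1[lead,t=1,-]
e4 deliver 1→0: 0[foll,t=1,-]
e5 deliver 0→1: ·
e6 propose(1,'w'): 1[lead,t=1,w]
e7 deliver 1→2: 2[foll,t=1,w]
e8 deliver 2→1: ·
e9 timeout(0): 0[cand,t=2,-]
e10 deliver 0→2: 2[foll,t=2,w]
e11 deliver 2→0: 0[lead,t=2,-]
e12 timeout(1): 1[cand,t=2,w]
e13 deliver 0→2: ·
e14 crash(0): 0[✗lead,t=2,-]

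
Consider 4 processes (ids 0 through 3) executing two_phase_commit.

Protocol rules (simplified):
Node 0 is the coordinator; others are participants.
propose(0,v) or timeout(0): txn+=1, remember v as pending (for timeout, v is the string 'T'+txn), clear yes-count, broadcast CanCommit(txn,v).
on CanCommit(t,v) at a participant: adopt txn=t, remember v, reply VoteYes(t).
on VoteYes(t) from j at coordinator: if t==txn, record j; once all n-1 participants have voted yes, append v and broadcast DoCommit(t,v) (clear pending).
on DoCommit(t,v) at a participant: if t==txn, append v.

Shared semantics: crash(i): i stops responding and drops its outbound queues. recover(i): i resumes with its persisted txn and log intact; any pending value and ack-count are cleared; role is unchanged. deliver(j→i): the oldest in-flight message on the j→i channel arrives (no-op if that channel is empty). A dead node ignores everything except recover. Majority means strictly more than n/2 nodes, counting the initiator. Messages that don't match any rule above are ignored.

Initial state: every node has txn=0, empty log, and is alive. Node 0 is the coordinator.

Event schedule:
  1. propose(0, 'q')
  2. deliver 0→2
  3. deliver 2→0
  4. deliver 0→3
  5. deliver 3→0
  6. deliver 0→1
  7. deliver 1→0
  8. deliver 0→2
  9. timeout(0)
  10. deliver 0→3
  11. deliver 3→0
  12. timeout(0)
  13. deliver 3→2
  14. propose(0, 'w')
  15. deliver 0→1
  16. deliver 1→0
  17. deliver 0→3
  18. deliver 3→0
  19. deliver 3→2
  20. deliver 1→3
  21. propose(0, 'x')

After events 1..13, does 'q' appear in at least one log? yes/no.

yes

[1] propose(0,'q') → N0(coor t1 [-])
[2] deliver 0→2 → N2(part t1 [-])
[3] deliver 2→0 → ∅
[4] deliver 0→3 → N3(part t1 [-])
[5] deliver 3→0 → ∅
[6] deliver 0→1 → N1(part t1 [-])
[7] deliver 1→0 → N0(coor t1 [q])
[8] deliver 0→2 → N2(part t1 [q])
[9] timeout(0) → N0(coor t2 [q])
[10] deliver 0→3 → N3(part t1 [q])
[11] deliver 3→0 → ∅
[12] timeout(0) → N0(coor t3 [q])
[13] deliver 3→2 → ∅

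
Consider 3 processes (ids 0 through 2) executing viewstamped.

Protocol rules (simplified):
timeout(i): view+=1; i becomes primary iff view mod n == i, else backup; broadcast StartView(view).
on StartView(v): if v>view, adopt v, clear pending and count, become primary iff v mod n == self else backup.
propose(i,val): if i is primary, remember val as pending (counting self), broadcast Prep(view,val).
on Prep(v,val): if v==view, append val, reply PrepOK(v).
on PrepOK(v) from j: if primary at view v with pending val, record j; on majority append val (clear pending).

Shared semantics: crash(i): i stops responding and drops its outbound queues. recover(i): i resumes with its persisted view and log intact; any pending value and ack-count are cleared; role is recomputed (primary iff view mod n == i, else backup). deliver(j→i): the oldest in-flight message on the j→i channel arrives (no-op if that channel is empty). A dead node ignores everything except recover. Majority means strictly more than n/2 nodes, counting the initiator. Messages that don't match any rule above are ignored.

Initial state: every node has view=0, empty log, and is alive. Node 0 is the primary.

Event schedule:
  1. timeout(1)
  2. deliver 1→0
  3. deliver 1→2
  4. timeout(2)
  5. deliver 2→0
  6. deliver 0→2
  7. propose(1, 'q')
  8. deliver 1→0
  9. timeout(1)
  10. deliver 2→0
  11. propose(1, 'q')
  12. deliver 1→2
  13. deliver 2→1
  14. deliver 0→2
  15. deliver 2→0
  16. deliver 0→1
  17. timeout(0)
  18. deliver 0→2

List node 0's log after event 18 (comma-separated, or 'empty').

1. timeout(1):  <1:prim v1 ->
2. deliver 1→0:  <0:back v1 ->
3. deliver 1→2:  <2:back v1 ->
4. timeout(2):  <2:prim v2 ->
5. deliver 2→0:  <0:back v2 ->
6. deliver 0→2:  nop
7. propose(1,'q'):  nop
8. deliver 1→0:  nop
9. timeout(1):  <1:back v2 ->
10. deliver 2→0:  nop
11. propose(1,'q'):  nop
12. deliver 1→2:  nop
13. deliver 2→1:  nop
14. deliver 0→2:  nop
15. deliver 2→0:  nop
16. deliver 0→1:  nop
17. timeout(0):  <0:prim v3 ->
18. deliver 0→2:  <2:back v3 ->

empty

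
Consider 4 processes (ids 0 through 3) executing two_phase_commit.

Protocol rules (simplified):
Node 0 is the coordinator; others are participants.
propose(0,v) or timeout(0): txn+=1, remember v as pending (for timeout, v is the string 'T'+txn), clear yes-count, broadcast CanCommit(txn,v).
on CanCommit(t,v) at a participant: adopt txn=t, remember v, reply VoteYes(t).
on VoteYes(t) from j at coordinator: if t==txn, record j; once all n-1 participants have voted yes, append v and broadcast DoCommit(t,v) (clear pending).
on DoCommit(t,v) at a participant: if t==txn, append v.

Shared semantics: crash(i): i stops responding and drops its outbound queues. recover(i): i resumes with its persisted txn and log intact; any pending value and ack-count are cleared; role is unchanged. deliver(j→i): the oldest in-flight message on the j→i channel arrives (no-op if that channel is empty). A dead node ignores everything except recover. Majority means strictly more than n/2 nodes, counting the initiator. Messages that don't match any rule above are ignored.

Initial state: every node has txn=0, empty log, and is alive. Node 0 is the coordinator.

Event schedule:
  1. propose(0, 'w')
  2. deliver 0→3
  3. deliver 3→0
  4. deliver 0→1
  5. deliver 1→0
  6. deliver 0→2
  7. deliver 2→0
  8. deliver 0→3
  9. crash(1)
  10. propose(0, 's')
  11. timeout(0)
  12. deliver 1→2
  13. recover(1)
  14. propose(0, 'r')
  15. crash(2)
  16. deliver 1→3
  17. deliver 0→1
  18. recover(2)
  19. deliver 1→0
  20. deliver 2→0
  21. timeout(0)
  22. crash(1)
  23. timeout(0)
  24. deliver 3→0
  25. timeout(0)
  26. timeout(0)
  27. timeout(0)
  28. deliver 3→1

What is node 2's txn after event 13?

1. propose(0,'w'):  <0:coor t1 ->
2. deliver 0→3:  <3:part t1 ->
3. deliver 3→0:  nop
4. deliver 0→1:  <1:part t1 ->
5. deliver 1→0:  nop
6. deliver 0→2:  <2:part t1 ->
7. deliver 2→0:  <0:coor t1 w>
8. deliver 0→3:  <3:part t1 w>
9. crash(1):  <1:✗part t1 ->
10. propose(0,'s'):  <0:coor t2 w>
11. timeout(0):  <0:coor t3 w>
12. deliver 1→2:  nop
13. recover(1):  <1:part t1 ->

1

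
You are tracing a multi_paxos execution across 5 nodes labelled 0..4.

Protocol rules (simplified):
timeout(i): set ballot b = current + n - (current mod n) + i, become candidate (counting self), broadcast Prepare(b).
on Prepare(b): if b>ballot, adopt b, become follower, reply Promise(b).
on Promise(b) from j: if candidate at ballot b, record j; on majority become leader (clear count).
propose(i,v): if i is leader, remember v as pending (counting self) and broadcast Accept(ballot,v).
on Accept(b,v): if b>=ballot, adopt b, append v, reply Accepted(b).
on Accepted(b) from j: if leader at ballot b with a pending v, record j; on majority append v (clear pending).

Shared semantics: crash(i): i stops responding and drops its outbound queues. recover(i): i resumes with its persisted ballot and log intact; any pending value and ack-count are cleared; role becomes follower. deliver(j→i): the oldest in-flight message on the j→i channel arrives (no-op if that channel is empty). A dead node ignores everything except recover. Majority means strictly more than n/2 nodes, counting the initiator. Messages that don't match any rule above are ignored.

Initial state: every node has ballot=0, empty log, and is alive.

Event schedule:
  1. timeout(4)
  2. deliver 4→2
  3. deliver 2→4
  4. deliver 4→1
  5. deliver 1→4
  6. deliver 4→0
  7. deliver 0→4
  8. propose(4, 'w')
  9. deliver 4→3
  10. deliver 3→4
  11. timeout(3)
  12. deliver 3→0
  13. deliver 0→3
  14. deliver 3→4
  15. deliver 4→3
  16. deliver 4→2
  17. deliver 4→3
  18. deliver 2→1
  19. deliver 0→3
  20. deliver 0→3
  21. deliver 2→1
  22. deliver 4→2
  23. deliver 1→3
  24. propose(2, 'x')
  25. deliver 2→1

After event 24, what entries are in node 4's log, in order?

step 1 timeout(4): 4={cand,b=9,log=-}
step 2 deliver 4→2: 2={foll,b=9,log=-}
step 3 deliver 2→4: —
step 4 deliver 4→1: 1={foll,b=9,log=-}
step 5 deliver 1→4: 4={lead,b=9,log=-}
step 6 deliver 4→0: 0={foll,b=9,log=-}
step 7 deliver 0→4: —
step 8 propose(4,'w'): —
step 9 deliver 4→3: 3={foll,b=9,log=-}
step 10 deliver 3→4: —
step 11 timeout(3): 3={cand,b=13,log=-}
step 12 deliver 3→0: 0={foll,b=13,log=-}
step 13 deliver 0→3: —
step 14 deliver 3→4: 4={foll,b=13,log=-}
step 15 deliver 4→3: —
step 16 deliver 4→2: 2={foll,b=9,log=w}
step 17 deliver 4→3: 3={lead,b=13,log=-}
step 18 deliver 2→1: —
step 19 deliver 0→3: —
step 20 deliver 0→3: —
step 21 deliver 2→1: —
step 22 deliver 4→2: —
step 23 deliver 1→3: —
step 24 propose(2,'x'): —

empty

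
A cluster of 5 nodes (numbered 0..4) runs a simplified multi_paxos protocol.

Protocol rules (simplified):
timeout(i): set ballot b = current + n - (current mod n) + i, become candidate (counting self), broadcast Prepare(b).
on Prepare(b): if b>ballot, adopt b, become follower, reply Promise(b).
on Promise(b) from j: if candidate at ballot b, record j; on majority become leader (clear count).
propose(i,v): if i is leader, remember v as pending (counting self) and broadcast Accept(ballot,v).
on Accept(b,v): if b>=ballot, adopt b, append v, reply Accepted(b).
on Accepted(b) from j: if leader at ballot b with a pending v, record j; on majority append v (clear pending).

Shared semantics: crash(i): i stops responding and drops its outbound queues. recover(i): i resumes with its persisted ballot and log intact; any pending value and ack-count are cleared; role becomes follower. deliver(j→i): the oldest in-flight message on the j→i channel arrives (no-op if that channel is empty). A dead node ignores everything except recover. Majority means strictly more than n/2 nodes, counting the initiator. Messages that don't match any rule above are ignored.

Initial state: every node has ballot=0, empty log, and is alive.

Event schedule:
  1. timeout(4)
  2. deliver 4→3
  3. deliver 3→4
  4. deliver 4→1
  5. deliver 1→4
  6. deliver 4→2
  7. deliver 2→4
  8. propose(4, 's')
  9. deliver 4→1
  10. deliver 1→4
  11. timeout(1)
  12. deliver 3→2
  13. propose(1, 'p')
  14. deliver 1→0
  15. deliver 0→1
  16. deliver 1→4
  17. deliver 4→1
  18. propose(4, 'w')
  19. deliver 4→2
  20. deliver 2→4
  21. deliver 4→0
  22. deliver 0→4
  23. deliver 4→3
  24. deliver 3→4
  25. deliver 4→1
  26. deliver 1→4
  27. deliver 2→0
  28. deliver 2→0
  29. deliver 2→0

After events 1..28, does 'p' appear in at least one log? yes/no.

e1 timeout(4): 4[cand,b=9,-]
e2 deliver 4→3: 3[foll,b=9,-]
e3 deliver 3→4: ·
e4 deliver 4→1: 1[foll,b=9,-]
e5 deliver 1→4: 4[lead,b=9,-]
e6 deliver 4→2: 2[foll,b=9,-]
e7 deliver 2→4: ·
e8 propose(4,'s'): ·
e9 deliver 4→1: 1[foll,b=9,s]
e10 deliver 1→4: ·
e11 timeout(1): 1[cand,b=11,s]
e12 deliver 3→2: ·
e13 propose(1,'p'): ·
e14 deliver 1→0: 0[foll,b=11,-]
e15 deliver 0→1: ·
e16 deliver 1→4: 4[foll,b=11,-]
e17 deliver 4→1: 1[lead,b=11,s]
e18 propose(4,'w'): ·
e19 deliver 4→2: 2[foll,b=9,s]
e20 deliver 2→4: ·
e21 deliver 4→0: ·
e22 deliver 0→4: ·
e23 deliver 4→3: 3[foll,b=9,s]
e24 deliver 3→4: ·
e25 deliver 4→1: ·
e26 deliver 1→4: ·
e27 deliver 2→0: ·
e28 deliver 2→0: ·

no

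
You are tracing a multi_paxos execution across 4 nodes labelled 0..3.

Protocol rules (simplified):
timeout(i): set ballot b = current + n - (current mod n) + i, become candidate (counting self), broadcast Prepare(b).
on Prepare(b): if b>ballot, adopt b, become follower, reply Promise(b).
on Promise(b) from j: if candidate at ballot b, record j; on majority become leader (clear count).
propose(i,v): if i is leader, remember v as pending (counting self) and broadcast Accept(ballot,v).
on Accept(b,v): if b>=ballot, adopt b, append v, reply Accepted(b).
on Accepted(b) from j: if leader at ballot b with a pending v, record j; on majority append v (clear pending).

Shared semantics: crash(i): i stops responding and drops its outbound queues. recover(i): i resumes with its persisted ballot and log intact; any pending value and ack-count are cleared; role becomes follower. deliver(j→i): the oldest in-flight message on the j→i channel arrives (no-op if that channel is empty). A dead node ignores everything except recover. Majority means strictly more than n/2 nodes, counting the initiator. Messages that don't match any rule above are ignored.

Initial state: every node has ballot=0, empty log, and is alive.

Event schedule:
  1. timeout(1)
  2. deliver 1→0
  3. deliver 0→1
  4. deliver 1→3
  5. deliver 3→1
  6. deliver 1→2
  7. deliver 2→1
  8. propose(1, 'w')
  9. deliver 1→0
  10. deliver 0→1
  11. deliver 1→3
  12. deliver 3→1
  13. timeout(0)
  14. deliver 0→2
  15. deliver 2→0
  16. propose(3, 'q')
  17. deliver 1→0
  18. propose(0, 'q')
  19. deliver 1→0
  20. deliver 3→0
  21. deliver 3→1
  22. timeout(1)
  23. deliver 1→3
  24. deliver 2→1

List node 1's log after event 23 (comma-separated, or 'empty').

w

[1] timeout(1) → N1(cand b5 [-])
[2] deliver 1→0 → N0(foll b5 [-])
[3] deliver 0→1 → ∅
[4] deliver 1→3 → N3(foll b5 [-])
[5] deliver 3→1 → N1(lead b5 [-])
[6] deliver 1→2 → N2(foll b5 [-])
[7] deliver 2→1 → ∅
[8] propose(1,'w') → ∅
[9] deliver 1→0 → N0(foll b5 [w])
[10] deliver 0→1 → ∅
[11] deliver 1→3 → N3(foll b5 [w])
[12] deliver 3→1 → N1(lead b5 [w])
[13] timeout(0) → N0(cand b8 [w])
[14] deliver 0→2 → N2(foll b8 [-])
[15] deliver 2→0 → ∅
[16] propose(3,'q') → ∅
[17] deliver 1→0 → ∅
[18] propose(0,'q') → ∅
[19] deliver 1→0 → ∅
[20] deliver 3→0 → ∅
[21] deliver 3→1 → ∅
[22] timeout(1) → N1(cand b9 [w])
[23] deliver 1→3 → N3(foll b9 [w])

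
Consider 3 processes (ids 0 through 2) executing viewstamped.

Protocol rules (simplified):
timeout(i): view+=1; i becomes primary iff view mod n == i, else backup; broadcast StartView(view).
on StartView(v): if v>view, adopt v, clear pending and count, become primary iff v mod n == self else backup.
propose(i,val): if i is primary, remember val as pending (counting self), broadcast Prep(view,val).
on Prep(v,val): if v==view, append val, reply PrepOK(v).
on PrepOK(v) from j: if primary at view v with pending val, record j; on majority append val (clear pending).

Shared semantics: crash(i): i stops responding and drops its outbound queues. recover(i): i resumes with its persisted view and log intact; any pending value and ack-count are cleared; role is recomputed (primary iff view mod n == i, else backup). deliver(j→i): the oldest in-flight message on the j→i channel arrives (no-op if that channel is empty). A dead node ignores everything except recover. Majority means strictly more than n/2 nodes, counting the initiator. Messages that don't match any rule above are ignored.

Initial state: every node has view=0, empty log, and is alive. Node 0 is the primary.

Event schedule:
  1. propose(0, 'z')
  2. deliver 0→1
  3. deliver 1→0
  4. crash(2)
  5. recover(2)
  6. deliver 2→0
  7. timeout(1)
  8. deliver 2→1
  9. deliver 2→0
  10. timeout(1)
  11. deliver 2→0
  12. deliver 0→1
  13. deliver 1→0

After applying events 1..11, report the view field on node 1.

2

step 1 propose(0,'z'): —
step 2 deliver 0→1: 1={back,v=0,log=z}
step 3 deliver 1→0: 0={prim,v=0,log=z}
step 4 crash(2): 2={✗back,v=0,log=-}
step 5 recover(2): 2={back,v=0,log=-}
step 6 deliver 2→0: —
step 7 timeout(1): 1={prim,v=1,log=z}
step 8 deliver 2→1: —
step 9 deliver 2→0: —
step 10 timeout(1): 1={back,v=2,log=z}
step 11 deliver 2→0: —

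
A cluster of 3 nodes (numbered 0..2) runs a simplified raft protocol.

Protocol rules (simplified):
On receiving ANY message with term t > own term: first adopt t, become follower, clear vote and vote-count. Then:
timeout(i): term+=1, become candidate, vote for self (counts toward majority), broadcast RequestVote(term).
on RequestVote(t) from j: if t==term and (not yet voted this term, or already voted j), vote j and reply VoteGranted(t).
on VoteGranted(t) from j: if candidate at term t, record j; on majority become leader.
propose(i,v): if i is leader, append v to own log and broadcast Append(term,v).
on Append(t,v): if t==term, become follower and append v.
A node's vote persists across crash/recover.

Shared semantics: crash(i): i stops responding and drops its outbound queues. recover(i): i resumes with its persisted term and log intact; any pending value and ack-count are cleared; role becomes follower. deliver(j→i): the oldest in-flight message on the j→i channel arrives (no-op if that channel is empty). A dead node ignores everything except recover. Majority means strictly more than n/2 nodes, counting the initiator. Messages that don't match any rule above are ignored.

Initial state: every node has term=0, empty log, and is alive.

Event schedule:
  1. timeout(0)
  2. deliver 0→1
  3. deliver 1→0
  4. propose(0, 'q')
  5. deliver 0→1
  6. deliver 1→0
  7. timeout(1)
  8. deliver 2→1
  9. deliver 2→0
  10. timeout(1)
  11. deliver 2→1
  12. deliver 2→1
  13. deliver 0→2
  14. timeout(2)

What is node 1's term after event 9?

1. timeout(0):  <0:cand t1 ->
2. deliver 0→1:  <1:foll t1 ->
3. deliver 1→0:  <0:lead t1 ->
4. propose(0,'q'):  <0:lead t1 q>
5. deliver 0→1:  <1:foll t1 q>
6. deliver 1→0:  nop
7. timeout(1):  <1:cand t2 q>
8. deliver 2→1:  nop
9. deliver 2→0:  nop

2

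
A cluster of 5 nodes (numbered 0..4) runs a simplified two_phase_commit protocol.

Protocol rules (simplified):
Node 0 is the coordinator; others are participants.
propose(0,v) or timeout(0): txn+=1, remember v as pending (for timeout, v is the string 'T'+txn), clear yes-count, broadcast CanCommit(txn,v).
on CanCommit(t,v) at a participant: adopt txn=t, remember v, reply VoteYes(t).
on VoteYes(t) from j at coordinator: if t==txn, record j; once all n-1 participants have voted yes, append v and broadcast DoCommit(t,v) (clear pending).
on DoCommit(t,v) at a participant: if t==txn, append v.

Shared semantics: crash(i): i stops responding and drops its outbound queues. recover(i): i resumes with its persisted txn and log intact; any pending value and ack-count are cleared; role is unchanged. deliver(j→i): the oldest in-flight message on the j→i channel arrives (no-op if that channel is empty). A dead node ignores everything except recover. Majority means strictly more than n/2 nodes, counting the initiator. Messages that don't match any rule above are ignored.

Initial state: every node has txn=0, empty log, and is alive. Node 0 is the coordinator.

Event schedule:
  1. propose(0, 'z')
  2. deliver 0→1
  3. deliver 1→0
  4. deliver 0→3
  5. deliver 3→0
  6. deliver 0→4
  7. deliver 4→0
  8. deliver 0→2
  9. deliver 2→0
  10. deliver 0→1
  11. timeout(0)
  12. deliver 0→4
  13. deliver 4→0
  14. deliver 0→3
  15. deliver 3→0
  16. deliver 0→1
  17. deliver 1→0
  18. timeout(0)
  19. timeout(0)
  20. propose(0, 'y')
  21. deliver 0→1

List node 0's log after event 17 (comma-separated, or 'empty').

z

e1 propose(0,'z'): 0[coor,t=1,-]
e2 deliver 0→1: 1[part,t=1,-]
e3 deliver 1→0: ·
e4 deliver 0→3: 3[part,t=1,-]
e5 deliver 3→0: ·
e6 deliver 0→4: 4[part,t=1,-]
e7 deliver 4→0: ·
e8 deliver 0→2: 2[part,t=1,-]
e9 deliver 2→0: 0[coor,t=1,z]
e10 deliver 0→1: 1[part,t=1,z]
e11 timeout(0): 0[coor,t=2,z]
e12 deliver 0→4: 4[part,t=1,z]
e13 deliver 4→0: ·
e14 deliver 0→3: 3[part,t=1,z]
e15 deliver 3→0: ·
e16 deliver 0→1: 1[part,t=2,z]
e17 deliver 1→0: ·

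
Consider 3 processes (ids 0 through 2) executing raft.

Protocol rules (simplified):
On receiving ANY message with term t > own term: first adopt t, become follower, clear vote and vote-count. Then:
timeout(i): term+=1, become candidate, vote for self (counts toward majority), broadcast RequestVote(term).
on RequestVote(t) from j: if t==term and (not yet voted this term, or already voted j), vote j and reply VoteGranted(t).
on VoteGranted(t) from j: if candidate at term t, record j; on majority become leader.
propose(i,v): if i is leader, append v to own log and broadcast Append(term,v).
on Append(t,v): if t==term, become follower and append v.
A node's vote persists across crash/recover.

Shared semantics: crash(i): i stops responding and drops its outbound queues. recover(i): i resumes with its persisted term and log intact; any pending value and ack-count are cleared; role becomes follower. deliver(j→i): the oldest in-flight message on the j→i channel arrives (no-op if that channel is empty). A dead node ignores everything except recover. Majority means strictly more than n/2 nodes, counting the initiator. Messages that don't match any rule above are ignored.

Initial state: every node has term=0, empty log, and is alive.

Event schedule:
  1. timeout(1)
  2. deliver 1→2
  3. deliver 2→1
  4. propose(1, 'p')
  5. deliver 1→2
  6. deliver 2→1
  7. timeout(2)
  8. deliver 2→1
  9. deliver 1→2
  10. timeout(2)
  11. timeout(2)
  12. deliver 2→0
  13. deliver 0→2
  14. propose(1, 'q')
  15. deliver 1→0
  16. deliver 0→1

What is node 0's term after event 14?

2

1. timeout(1):  <1:cand t1 ->
2. deliver 1→2:  <2:foll t1 ->
3. deliver 2→1:  <1:lead t1 ->
4. propose(1,'p'):  <1:lead t1 p>
5. deliver 1→2:  <2:foll t1 p>
6. deliver 2→1:  nop
7. timeout(2):  <2:cand t2 p>
8. deliver 2→1:  <1:foll t2 p>
9. deliver 1→2:  <2:lead t2 p>
10. timeout(2):  <2:cand t3 p>
11. timeout(2):  <2:cand t4 p>
12. deliver 2→0:  <0:foll t2 ->
13. deliver 0→2:  nop
14. propose(1,'q'):  nop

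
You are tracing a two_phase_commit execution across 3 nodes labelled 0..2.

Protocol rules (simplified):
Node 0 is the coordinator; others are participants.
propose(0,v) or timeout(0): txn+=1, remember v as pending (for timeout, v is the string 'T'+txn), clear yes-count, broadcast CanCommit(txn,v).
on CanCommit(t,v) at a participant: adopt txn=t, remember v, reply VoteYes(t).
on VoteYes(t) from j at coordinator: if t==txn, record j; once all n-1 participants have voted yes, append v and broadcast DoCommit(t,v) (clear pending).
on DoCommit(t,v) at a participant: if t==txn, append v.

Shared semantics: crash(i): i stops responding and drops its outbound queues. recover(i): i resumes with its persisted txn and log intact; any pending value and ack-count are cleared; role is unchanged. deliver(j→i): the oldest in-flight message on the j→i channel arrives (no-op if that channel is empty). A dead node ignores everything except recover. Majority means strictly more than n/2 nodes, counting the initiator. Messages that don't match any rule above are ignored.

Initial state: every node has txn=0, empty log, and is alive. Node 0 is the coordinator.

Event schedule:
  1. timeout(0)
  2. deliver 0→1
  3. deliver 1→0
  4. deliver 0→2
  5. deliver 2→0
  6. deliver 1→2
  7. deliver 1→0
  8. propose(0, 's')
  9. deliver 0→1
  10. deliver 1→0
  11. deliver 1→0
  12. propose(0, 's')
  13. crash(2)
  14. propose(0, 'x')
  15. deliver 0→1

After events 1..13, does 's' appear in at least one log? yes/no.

no

[1] timeout(0) → N0(coor t1 [-])
[2] deliver 0→1 → N1(part t1 [-])
[3] deliver 1→0 → ∅
[4] deliver 0→2 → N2(part t1 [-])
[5] deliver 2→0 → N0(coor t1 [T1])
[6] deliver 1→2 → ∅
[7] deliver 1→0 → ∅
[8] propose(0,'s') → N0(coor t2 [T1])
[9] deliver 0→1 → N1(part t1 [T1])
[10] deliver 1→0 → ∅
[11] deliver 1→0 → ∅
[12] propose(0,'s') → N0(coor t3 [T1])
[13] crash(2) → N2(✗part t1 [-])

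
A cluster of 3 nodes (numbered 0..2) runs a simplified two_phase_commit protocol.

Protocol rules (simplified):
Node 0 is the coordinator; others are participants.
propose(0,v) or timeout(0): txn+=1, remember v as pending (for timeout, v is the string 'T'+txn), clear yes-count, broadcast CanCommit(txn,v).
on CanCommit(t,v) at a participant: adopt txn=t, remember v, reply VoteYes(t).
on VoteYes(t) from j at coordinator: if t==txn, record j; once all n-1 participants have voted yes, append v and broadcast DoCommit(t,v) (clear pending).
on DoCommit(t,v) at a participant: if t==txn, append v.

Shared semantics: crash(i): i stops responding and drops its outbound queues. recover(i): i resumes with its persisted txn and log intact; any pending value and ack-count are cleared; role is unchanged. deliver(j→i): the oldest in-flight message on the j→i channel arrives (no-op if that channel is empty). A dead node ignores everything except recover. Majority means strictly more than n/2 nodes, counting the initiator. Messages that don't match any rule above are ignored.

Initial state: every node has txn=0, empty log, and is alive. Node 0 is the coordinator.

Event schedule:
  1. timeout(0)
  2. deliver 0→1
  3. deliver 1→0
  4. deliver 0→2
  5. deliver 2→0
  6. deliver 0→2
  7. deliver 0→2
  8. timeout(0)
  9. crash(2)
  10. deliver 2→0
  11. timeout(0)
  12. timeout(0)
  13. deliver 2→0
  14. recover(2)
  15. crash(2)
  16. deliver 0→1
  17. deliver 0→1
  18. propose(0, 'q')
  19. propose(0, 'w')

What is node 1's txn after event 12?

1

1. timeout(0):  <0:coor t1 ->
2. deliver 0→1:  <1:part t1 ->
3. deliver 1→0:  nop
4. deliver 0→2:  <2:part t1 ->
5. deliver 2→0:  <0:coor t1 T1>
6. deliver 0→2:  <2:part t1 T1>
7. deliver 0→2:  nop
8. timeout(0):  <0:coor t2 T1>
9. crash(2):  <2:✗part t1 T1>
10. deliver 2→0:  nop
11. timeout(0):  <0:coor t3 T1>
12. timeout(0):  <0:coor t4 T1>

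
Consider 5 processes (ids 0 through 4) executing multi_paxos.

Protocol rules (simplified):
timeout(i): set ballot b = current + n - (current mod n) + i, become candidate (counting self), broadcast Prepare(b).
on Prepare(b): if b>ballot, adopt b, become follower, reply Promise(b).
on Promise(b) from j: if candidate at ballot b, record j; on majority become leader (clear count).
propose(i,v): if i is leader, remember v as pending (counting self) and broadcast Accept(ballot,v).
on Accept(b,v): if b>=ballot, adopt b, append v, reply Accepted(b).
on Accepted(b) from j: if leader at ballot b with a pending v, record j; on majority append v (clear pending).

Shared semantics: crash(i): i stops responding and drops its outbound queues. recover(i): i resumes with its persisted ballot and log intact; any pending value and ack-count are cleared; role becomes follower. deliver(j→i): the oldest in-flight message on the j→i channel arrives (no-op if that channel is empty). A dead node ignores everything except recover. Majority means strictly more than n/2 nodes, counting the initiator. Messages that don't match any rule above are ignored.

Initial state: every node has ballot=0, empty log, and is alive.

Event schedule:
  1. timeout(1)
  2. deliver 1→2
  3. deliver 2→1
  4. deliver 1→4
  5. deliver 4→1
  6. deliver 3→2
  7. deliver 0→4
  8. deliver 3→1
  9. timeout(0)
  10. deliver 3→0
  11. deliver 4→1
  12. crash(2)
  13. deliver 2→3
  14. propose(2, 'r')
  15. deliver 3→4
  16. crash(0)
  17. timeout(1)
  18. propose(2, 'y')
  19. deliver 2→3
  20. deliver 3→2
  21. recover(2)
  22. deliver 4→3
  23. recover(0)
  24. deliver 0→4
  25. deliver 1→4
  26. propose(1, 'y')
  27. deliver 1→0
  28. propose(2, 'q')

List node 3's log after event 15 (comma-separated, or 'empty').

step 1 timeout(1): 1={cand,b=6,log=-}
step 2 deliver 1→2: 2={foll,b=6,log=-}
step 3 deliver 2→1: —
step 4 deliver 1→4: 4={foll,b=6,log=-}
step 5 deliver 4→1: 1={lead,b=6,log=-}
step 6 deliver 3→2: —
step 7 deliver 0→4: —
step 8 deliver 3→1: —
step 9 timeout(0): 0={cand,b=5,log=-}
step 10 deliver 3→0: —
step 11 deliver 4→1: —
step 12 crash(2): 2={✗foll,b=6,log=-}
step 13 deliver 2→3: —
step 14 propose(2,'r'): —
step 15 deliver 3→4: —

empty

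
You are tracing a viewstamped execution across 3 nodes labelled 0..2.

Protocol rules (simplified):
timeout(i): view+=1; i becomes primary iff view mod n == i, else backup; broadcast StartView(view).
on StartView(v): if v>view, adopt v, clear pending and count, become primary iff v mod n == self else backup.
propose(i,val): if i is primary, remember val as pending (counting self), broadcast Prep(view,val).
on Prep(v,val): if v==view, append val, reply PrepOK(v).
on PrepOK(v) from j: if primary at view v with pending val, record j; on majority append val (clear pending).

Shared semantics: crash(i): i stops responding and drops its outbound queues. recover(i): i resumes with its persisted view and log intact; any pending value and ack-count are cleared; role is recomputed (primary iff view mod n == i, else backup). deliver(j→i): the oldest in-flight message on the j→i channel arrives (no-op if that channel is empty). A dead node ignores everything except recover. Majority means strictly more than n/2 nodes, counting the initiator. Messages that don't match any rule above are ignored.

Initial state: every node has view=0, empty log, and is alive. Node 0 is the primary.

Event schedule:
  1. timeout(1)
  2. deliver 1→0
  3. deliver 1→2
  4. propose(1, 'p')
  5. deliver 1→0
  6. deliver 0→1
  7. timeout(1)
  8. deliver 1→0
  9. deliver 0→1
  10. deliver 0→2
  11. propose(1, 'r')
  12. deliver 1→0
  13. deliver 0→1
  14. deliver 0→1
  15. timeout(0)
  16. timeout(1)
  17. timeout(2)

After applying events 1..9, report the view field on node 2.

1

e1 timeout(1): 1[prim,v=1,-]
e2 deliver 1→0: 0[back,v=1,-]
e3 deliver 1→2: 2[back,v=1,-]
e4 propose(1,'p'): ·
e5 deliver 1→0: 0[back,v=1,p]
e6 deliver 0→1: 1[prim,v=1,p]
e7 timeout(1): 1[back,v=2,p]
e8 deliver 1→0: 0[back,v=2,p]
e9 deliver 0→1: ·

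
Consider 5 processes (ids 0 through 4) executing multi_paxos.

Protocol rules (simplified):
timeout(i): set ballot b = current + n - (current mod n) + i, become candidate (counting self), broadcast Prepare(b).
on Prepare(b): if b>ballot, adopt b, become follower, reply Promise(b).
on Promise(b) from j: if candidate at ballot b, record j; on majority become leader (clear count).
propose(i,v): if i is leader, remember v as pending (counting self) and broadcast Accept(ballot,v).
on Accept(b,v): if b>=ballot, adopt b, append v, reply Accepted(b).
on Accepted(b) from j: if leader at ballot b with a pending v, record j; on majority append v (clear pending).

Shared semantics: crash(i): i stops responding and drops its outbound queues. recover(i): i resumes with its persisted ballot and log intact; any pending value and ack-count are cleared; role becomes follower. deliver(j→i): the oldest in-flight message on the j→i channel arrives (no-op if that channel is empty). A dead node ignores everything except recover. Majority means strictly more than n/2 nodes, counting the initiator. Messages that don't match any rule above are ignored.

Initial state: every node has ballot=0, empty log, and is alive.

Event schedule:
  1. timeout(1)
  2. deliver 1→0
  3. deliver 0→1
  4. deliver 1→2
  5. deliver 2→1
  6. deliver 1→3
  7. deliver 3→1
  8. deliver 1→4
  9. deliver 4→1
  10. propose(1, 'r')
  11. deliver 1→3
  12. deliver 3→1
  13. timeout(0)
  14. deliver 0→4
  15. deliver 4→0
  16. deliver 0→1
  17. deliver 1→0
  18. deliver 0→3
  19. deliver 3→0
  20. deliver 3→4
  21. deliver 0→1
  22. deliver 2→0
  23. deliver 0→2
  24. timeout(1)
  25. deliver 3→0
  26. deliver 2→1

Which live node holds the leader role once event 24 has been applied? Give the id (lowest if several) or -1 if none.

0

step 1 timeout(1): 1={cand,b=6,log=-}
step 2 deliver 1→0: 0={foll,b=6,log=-}
step 3 deliver 0→1: —
step 4 deliver 1→2: 2={foll,b=6,log=-}
step 5 deliver 2→1: 1={lead,b=6,log=-}
step 6 deliver 1→3: 3={foll,b=6,log=-}
step 7 deliver 3→1: —
step 8 deliver 1→4: 4={foll,b=6,log=-}
step 9 deliver 4→1: —
step 10 propose(1,'r'): —
step 11 deliver 1→3: 3={foll,b=6,log=r}
step 12 deliver 3→1: —
step 13 timeout(0): 0={cand,b=10,log=-}
step 14 deliver 0→4: 4={foll,b=10,log=-}
step 15 deliver 4→0: —
step 16 deliver 0→1: 1={foll,b=10,log=-}
step 17 deliver 1→0: —
step 18 deliver 0→3: 3={foll,b=10,log=r}
step 19 deliver 3→0: 0={lead,b=10,log=-}
step 20 deliver 3→4: —
step 21 deliver 0→1: —
step 22 deliver 2→0: —
step 23 deliver 0→2: 2={foll,b=10,log=-}
step 24 timeout(1): 1={cand,b=16,log=-}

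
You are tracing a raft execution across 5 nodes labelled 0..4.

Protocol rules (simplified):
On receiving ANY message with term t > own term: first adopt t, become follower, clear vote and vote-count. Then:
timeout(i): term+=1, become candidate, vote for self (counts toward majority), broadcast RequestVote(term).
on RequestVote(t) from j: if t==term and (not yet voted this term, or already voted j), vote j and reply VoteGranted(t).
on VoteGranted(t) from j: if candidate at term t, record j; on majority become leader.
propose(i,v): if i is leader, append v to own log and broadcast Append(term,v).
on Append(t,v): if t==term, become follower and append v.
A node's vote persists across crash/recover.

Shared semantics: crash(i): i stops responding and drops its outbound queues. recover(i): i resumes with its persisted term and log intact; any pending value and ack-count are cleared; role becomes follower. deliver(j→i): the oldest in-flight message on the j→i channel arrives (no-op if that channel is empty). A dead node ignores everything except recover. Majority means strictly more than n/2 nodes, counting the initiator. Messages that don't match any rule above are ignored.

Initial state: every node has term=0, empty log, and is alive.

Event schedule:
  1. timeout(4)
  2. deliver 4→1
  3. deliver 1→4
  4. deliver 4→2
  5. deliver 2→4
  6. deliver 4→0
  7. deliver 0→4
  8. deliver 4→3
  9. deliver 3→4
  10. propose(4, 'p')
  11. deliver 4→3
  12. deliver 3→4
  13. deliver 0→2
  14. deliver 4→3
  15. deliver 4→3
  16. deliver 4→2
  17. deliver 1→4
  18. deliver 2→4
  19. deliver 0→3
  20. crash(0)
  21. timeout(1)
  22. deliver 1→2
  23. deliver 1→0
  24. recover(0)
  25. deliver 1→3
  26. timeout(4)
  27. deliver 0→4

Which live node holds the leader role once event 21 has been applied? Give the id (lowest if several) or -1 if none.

step 1 timeout(4): 4={cand,t=1,log=-}
step 2 deliver 4→1: 1={foll,t=1,log=-}
step 3 deliver 1→4: —
step 4 deliver 4→2: 2={foll,t=1,log=-}
step 5 deliver 2→4: 4={lead,t=1,log=-}
step 6 deliver 4→0: 0={foll,t=1,log=-}
step 7 deliver 0→4: —
step 8 deliver 4→3: 3={foll,t=1,log=-}
step 9 deliver 3→4: —
step 10 propose(4,'p'): 4={lead,t=1,log=p}
step 11 deliver 4→3: 3={foll,t=1,log=p}
step 12 deliver 3→4: —
step 13 deliver 0→2: —
step 14 deliver 4→3: —
step 15 deliver 4→3: —
step 16 deliver 4→2: 2={foll,t=1,log=p}
step 17 deliver 1→4: —
step 18 deliver 2→4: —
step 19 deliver 0→3: —
step 20 crash(0): 0={✗foll,t=1,log=-}
step 21 timeout(1): 1={cand,t=2,log=-}

4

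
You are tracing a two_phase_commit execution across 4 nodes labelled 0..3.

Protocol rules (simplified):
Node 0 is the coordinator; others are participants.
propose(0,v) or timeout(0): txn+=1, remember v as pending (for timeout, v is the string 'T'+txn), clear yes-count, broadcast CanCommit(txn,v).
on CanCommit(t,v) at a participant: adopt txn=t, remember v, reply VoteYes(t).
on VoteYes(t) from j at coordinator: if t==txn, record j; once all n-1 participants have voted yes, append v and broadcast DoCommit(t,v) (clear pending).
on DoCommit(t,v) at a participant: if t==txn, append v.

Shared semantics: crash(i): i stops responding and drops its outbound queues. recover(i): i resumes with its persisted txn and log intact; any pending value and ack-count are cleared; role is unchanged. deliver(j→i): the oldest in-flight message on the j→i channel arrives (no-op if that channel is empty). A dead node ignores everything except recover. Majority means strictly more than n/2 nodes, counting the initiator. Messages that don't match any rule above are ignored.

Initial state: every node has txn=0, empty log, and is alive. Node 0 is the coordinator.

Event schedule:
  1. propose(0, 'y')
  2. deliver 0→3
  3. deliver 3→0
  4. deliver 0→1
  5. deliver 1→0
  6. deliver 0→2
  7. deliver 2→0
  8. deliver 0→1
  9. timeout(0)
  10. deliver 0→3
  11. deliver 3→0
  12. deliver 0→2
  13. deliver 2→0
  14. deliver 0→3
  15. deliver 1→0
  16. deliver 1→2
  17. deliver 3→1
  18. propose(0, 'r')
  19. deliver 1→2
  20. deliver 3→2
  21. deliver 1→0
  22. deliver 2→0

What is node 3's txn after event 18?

2

[1] propose(0,'y') → N0(coor t1 [-])
[2] deliver 0→3 → N3(part t1 [-])
[3] deliver 3→0 → ∅
[4] deliver 0→1 → N1(part t1 [-])
[5] deliver 1→0 → ∅
[6] deliver 0→2 → N2(part t1 [-])
[7] deliver 2→0 → N0(coor t1 [y])
[8] deliver 0→1 → N1(part t1 [y])
[9] timeout(0) → N0(coor t2 [y])
[10] deliver 0→3 → N3(part t1 [y])
[11] deliver 3→0 → ∅
[12] deliver 0→2 → N2(part t1 [y])
[13] deliver 2→0 → ∅
[14] deliver 0→3 → N3(part t2 [y])
[15] deliver 1→0 → ∅
[16] deliver 1→2 → ∅
[17] deliver 3→1 → ∅
[18] propose(0,'r') → N0(coor t3 [y])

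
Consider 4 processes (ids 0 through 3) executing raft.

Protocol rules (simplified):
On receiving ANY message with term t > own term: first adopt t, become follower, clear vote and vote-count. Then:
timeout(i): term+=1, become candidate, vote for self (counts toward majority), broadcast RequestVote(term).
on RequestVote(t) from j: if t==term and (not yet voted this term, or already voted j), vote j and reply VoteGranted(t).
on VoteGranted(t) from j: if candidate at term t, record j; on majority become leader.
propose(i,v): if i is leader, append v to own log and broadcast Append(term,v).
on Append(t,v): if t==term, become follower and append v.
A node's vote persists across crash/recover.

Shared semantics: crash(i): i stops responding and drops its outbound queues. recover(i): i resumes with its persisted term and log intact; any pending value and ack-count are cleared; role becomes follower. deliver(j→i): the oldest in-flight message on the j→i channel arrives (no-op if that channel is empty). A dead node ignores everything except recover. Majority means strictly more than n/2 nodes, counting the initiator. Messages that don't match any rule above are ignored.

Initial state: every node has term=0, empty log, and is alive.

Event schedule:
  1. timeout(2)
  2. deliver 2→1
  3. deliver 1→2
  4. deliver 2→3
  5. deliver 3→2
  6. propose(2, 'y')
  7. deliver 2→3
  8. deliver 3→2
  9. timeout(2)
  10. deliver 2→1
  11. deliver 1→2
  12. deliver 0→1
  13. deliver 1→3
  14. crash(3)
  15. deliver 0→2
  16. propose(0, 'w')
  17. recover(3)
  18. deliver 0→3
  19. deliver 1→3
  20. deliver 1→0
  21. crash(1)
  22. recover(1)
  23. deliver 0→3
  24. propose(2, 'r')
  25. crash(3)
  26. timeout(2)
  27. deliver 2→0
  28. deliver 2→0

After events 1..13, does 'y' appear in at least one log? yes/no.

after 1 — timeout(2): n2:cand/t1/[-]
after 2 — deliver 2→1: n1:foll/t1/[-]
after 3 — deliver 1→2: ·
after 4 — deliver 2→3: n3:foll/t1/[-]
after 5 — deliver 3→2: n2:lead/t1/[-]
after 6 — propose(2,'y'): n2:lead/t1/[y]
after 7 — deliver 2→3: n3:foll/t1/[y]
after 8 — deliver 3→2: ·
after 9 — timeout(2): n2:cand/t2/[y]
after 10 — deliver 2→1: n1:foll/t1/[y]
after 11 — deliver 1→2: ·
after 12 — deliver 0→1: ·
after 13 — deliver 1→3: ·

yes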